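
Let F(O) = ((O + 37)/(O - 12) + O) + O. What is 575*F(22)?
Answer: 57385/2 ≈ 28693.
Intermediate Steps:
F(O) = 2*O + (37 + O)/(-12 + O) (F(O) = ((37 + O)/(-12 + O) + O) + O = (O + (37 + O)/(-12 + O)) + O = 2*O + (37 + O)/(-12 + O))
575*F(22) = 575*((37 - 23*22 + 2*22²)/(-12 + 22)) = 575*((37 - 506 + 2*484)/10) = 575*((37 - 506 + 968)/10) = 575*((⅒)*499) = 575*(499/10) = 57385/2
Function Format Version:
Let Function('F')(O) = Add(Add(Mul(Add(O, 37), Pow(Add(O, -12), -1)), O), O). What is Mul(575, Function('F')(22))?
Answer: Rational(57385, 2) ≈ 28693.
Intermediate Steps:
Function('F')(O) = Add(Mul(2, O), Mul(Pow(Add(-12, O), -1), Add(37, O))) (Function('F')(O) = Add(Add(Mul(Add(37, O), Pow(Add(-12, O), -1)), O), O) = Add(Add(Mul(Pow(Add(-12, O), -1), Add(37, O)), O), O) = Add(Add(O, Mul(Pow(Add(-12, O), -1), Add(37, O))), O) = Add(Mul(2, O), Mul(Pow(Add(-12, O), -1), Add(37, O))))
Mul(575, Function('F')(22)) = Mul(575, Mul(Pow(Add(-12, 22), -1), Add(37, Mul(-23, 22), Mul(2, Pow(22, 2))))) = Mul(575, Mul(Pow(10, -1), Add(37, -506, Mul(2, 484)))) = Mul(575, Mul(Rational(1, 10), Add(37, -506, 968))) = Mul(575, Mul(Rational(1, 10), 499)) = Mul(575, Rational(499, 10)) = Rational(57385, 2)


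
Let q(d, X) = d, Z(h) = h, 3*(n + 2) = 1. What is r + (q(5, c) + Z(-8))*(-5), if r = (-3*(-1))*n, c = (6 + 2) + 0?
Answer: 10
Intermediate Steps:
n = -5/3 (n = -2 + (1/3)*1 = -2 + 1/3 = -5/3 ≈ -1.6667)
c = 8 (c = 8 + 0 = 8)
r = -5 (r = -3*(-1)*(-5/3) = 3*(-5/3) = -5)
r + (q(5, c) + Z(-8))*(-5) = -5 + (5 - 8)*(-5) = -5 - 3*(-5) = -5 + 15 = 10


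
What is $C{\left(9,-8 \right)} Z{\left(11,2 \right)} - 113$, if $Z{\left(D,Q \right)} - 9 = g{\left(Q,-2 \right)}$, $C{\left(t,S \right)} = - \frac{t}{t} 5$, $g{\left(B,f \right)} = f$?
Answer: $-148$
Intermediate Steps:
$C{\left(t,S \right)} = -5$ ($C{\left(t,S \right)} = - 1 \cdot 5 = \left(-1\right) 5 = -5$)
$Z{\left(D,Q \right)} = 7$ ($Z{\left(D,Q \right)} = 9 - 2 = 7$)
$C{\left(9,-8 \right)} Z{\left(11,2 \right)} - 113 = \left(-5\right) 7 - 113 = -35 - 113 = -148$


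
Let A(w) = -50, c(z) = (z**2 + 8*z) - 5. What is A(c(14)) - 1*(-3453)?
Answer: 3403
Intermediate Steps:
c(z) = -5 + z**2 + 8*z
A(c(14)) - 1*(-3453) = -50 - 1*(-3453) = -50 + 3453 = 3403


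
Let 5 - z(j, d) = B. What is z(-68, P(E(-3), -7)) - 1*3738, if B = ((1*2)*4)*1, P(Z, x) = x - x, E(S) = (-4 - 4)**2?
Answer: -3741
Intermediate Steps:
E(S) = 64 (E(S) = (-8)**2 = 64)
P(Z, x) = 0
B = 8 (B = (2*4)*1 = 8*1 = 8)
z(j, d) = -3 (z(j, d) = 5 - 1*8 = 5 - 8 = -3)
z(-68, P(E(-3), -7)) - 1*3738 = -3 - 1*3738 = -3 - 3738 = -3741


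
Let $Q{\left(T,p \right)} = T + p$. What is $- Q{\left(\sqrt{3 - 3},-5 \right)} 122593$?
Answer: $612965$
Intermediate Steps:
$- Q{\left(\sqrt{3 - 3},-5 \right)} 122593 = - \left(\sqrt{3 - 3} - 5\right) 122593 = - \left(\sqrt{0} - 5\right) 122593 = - \left(0 - 5\right) 122593 = - \left(-5\right) 122593 = \left(-1\right) \left(-612965\right) = 612965$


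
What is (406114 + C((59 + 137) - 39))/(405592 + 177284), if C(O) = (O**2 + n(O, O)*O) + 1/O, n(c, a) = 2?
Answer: 33839545/45755766 ≈ 0.73957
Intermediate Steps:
C(O) = 1/O + O**2 + 2*O (C(O) = (O**2 + 2*O) + 1/O = 1/O + O**2 + 2*O)
(406114 + C((59 + 137) - 39))/(405592 + 177284) = (406114 + (1 + ((59 + 137) - 39)**2*(2 + ((59 + 137) - 39)))/((59 + 137) - 39))/(405592 + 177284) = (406114 + (1 + (196 - 39)**2*(2 + (196 - 39)))/(196 - 39))/582876 = (406114 + (1 + 157**2*(2 + 157))/157)*(1/582876) = (406114 + (1 + 24649*159)/157)*(1/582876) = (406114 + (1 + 3919191)/157)*(1/582876) = (406114 + (1/157)*3919192)*(1/582876) = (406114 + 3919192/157)*(1/582876) = (67679090/157)*(1/582876) = 33839545/45755766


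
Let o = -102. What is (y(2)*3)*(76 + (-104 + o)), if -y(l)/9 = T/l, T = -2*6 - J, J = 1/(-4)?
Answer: -82485/4 ≈ -20621.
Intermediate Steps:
J = -¼ ≈ -0.25000
T = -47/4 (T = -2*6 - 1*(-¼) = -12 + ¼ = -47/4 ≈ -11.750)
y(l) = 423/(4*l) (y(l) = -(-423)/(4*l) = 423/(4*l))
(y(2)*3)*(76 + (-104 + o)) = (((423/4)/2)*3)*(76 + (-104 - 102)) = (((423/4)*(½))*3)*(76 - 206) = ((423/8)*3)*(-130) = (1269/8)*(-130) = -82485/4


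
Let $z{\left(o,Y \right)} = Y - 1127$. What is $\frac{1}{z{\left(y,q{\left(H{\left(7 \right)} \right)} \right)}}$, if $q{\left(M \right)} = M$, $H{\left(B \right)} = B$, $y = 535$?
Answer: $- \frac{1}{1120} \approx -0.00089286$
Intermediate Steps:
$z{\left(o,Y \right)} = -1127 + Y$
$\frac{1}{z{\left(y,q{\left(H{\left(7 \right)} \right)} \right)}} = \frac{1}{-1127 + 7} = \frac{1}{-1120} = - \frac{1}{1120}$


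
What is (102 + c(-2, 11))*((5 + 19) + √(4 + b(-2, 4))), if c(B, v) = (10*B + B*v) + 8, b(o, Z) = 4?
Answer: 1632 + 136*√2 ≈ 1824.3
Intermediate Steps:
c(B, v) = 8 + 10*B + B*v
(102 + c(-2, 11))*((5 + 19) + √(4 + b(-2, 4))) = (102 + (8 + 10*(-2) - 2*11))*((5 + 19) + √(4 + 4)) = (102 + (8 - 20 - 22))*(24 + √8) = (102 - 34)*(24 + 2*√2) = 68*(24 + 2*√2) = 1632 + 136*√2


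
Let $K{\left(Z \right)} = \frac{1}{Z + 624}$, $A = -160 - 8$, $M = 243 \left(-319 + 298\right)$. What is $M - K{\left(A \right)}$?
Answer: $- \frac{2326969}{456} \approx -5103.0$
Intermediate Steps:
$M = -5103$ ($M = 243 \left(-21\right) = -5103$)
$A = -168$
$K{\left(Z \right)} = \frac{1}{624 + Z}$
$M - K{\left(A \right)} = -5103 - \frac{1}{624 - 168} = -5103 - \frac{1}{456} = - \frac{2326969}{456}$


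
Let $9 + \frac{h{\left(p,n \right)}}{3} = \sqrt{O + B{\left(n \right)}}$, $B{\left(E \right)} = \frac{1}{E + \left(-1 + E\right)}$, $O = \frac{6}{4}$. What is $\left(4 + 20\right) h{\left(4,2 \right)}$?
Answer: $-648 + 12 \sqrt{66} \approx -550.51$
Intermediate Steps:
$O = \frac{3}{2}$ ($O = 6 \cdot \frac{1}{4} = \frac{3}{2} \approx 1.5$)
$B{\left(E \right)} = \frac{1}{-1 + 2 E}$
$h{\left(p,n \right)} = -27 + 3 \sqrt{\frac{3}{2} + \frac{1}{-1 + 2 n}}$
$\left(4 + 20\right) h{\left(4,2 \right)} = \left(4 + 20\right) \left(-27 + \frac{3 \sqrt{2} \sqrt{\frac{-1 + 6 \cdot 2}{-1 + 2 \cdot 2}}}{2}\right) = 24 \left(-27 + \frac{3 \sqrt{2} \sqrt{\frac{-1 + 12}{-1 + 4}}}{2}\right) = 24 \left(-27 + \frac{3 \sqrt{2} \sqrt{\frac{1}{3} \cdot 11}}{2}\right) = 24 \left(-27 + \frac{3 \sqrt{2} \sqrt{\frac{11}{3}}}{2}\right) = 24 \left(-27 + \frac{3 \sqrt{2} \frac{\sqrt{33}}{3}}{2}\right) = 24 \left(-27 + \frac{\sqrt{66}}{2}\right) = -648 + 12 \sqrt{66}$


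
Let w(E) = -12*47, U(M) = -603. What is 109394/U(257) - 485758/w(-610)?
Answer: 38535643/56682 ≈ 679.86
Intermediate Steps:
w(E) = -564
109394/U(257) - 485758/w(-610) = 109394/(-603) - 485758/(-564) = 109394*(-1/603) - 485758*(-1/564) = -109394/603 + 242879/282 = 38535643/56682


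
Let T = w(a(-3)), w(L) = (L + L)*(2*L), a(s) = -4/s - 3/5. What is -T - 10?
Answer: -2734/225 ≈ -12.151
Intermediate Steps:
a(s) = -3/5 - 4/s (a(s) = -4/s - 3*1/5 = -4/s - 3/5 = -3/5 - 4/s)
w(L) = 4*L**2 (w(L) = (2*L)*(2*L) = 4*L**2)
T = 484/225 (T = 4*(-3/5 - 4/(-3))**2 = 4*(-3/5 - 4*(-1/3))**2 = 4*(-3/5 + 4/3)**2 = 4*(11/15)**2 = 4*(121/225) = 484/225 ≈ 2.1511)
-T - 10 = -1*484/225 - 10 = -484/225 - 10 = -2734/225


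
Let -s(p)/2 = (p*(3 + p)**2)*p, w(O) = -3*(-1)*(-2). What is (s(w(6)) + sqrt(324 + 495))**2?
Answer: 420723 - 3888*sqrt(91) ≈ 3.8363e+5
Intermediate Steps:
w(O) = -6 (w(O) = 3*(-2) = -6)
s(p) = -2*p**2*(3 + p)**2 (s(p) = -2*p*(3 + p)**2*p = -2*p**2*(3 + p)**2)
(s(w(6)) + sqrt(324 + 495))**2 = (-2*(-6)**2*(3 - 6)**2 + sqrt(324 + 495))**2 = (-2*36*(-3)**2 + sqrt(819))**2 = (-2*36*9 + 3*sqrt(91))**2 = (-648 + 3*sqrt(91))**2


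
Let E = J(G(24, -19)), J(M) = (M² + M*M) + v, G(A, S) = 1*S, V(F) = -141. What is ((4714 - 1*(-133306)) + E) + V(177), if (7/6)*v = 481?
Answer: 973093/7 ≈ 1.3901e+5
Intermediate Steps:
v = 2886/7 (v = (6/7)*481 = 2886/7 ≈ 412.29)
G(A, S) = S
J(M) = 2886/7 + 2*M² (J(M) = (M² + M*M) + 2886/7 = (M² + M²) + 2886/7 = 2*M² + 2886/7 = 2886/7 + 2*M²)
E = 7940/7 (E = 2886/7 + 2*(-19)² = 2886/7 + 2*361 = 2886/7 + 722 = 7940/7 ≈ 1134.3)
((4714 - 1*(-133306)) + E) + V(177) = ((4714 - 1*(-133306)) + 7940/7) - 141 = ((4714 + 133306) + 7940/7) - 141 = (138020 + 7940/7) - 141 = 974080/7 - 141 = 973093/7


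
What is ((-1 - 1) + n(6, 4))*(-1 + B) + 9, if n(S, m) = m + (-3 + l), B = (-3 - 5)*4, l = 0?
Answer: 42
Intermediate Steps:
B = -32 (B = -8*4 = -32)
n(S, m) = -3 + m (n(S, m) = m + (-3 + 0) = m - 3 = -3 + m)
((-1 - 1) + n(6, 4))*(-1 + B) + 9 = ((-1 - 1) + (-3 + 4))*(-1 - 32) + 9 = (-2 + 1)*(-33) + 9 = -1*(-33) + 9 = 33 + 9 = 42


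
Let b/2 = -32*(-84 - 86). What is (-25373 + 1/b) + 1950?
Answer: -254842239/10880 ≈ -23423.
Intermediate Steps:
b = 10880 (b = 2*(-32*(-84 - 86)) = 2*(-32*(-170)) = 2*5440 = 10880)
(-25373 + 1/b) + 1950 = (-25373 + 1/10880) + 1950 = -276058239/10880 + 1950 = -254842239/10880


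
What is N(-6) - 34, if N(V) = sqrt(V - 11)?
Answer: -34 + I*sqrt(17) ≈ -34.0 + 4.1231*I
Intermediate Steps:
N(V) = sqrt(-11 + V)
N(-6) - 34 = sqrt(-11 - 6) - 34 = sqrt(-17) - 34 = I*sqrt(17) - 34 = -34 + I*sqrt(17)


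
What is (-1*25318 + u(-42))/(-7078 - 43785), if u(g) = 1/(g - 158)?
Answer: 5063601/10172600 ≈ 0.49777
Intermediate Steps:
u(g) = 1/(-158 + g)
(-1*25318 + u(-42))/(-7078 - 43785) = (-1*25318 + 1/(-158 - 42))/(-7078 - 43785) = (-25318 + 1/(-200))/(-50863) = (-25318 - 1/200)*(-1/50863) = -5063601/200*(-1/50863) = 5063601/10172600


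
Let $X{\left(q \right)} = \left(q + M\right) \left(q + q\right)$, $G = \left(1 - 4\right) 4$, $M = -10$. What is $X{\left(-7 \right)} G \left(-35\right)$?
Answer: $99960$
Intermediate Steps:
$G = -12$ ($G = \left(-3\right) 4 = -12$)
$X{\left(q \right)} = 2 q \left(-10 + q\right)$ ($X{\left(q \right)} = \left(q - 10\right) \left(q + q\right) = \left(-10 + q\right) 2 q = 2 q \left(-10 + q\right)$)
$X{\left(-7 \right)} G \left(-35\right) = 2 \left(-7\right) \left(-10 - 7\right) \left(-12\right) \left(-35\right) = 2 \left(-7\right) \left(-17\right) \left(-12\right) \left(-35\right) = 238 \left(-12\right) \left(-35\right) = \left(-2856\right) \left(-35\right) = 99960$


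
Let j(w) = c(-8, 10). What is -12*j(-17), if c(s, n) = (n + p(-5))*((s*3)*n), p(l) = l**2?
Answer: 100800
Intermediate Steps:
c(s, n) = 3*n*s*(25 + n) (c(s, n) = (n + (-5)**2)*((s*3)*n) = (n + 25)*((3*s)*n) = (25 + n)*(3*n*s) = 3*n*s*(25 + n))
j(w) = -8400 (j(w) = 3*10*(-8)*(25 + 10) = 3*10*(-8)*35 = -8400)
-12*j(-17) = -12*(-8400) = 100800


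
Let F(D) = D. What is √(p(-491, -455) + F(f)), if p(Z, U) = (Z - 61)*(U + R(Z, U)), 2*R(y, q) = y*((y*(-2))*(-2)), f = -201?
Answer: I*√265902465 ≈ 16307.0*I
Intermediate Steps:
R(y, q) = 2*y² (R(y, q) = (y*((y*(-2))*(-2)))/2 = (y*(-2*y*(-2)))/2 = (y*(4*y))/2 = (4*y²)/2 = 2*y²)
p(Z, U) = (-61 + Z)*(U + 2*Z²) (p(Z, U) = (Z - 61)*(U + 2*Z²) = (-61 + Z)*(U + 2*Z²))
√(p(-491, -455) + F(f)) = √((-122*(-491)² - 61*(-455) + 2*(-491)³ - 455*(-491)) - 201) = √((-122*241081 + 27755 + 2*(-118370771) + 223405) - 201) = √((-29411882 + 27755 - 236741542 + 223405) - 201) = √(-265902264 - 201) = √(-265902465) = I*√265902465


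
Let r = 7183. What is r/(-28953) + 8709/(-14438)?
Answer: -355859831/418023414 ≈ -0.85129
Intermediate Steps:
r/(-28953) + 8709/(-14438) = 7183/(-28953) + 8709/(-14438) = 7183*(-1/28953) + 8709*(-1/14438) = -7183/28953 - 8709/14438 = -355859831/418023414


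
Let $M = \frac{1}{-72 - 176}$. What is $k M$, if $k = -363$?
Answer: $\frac{363}{248} \approx 1.4637$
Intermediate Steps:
$M = - \frac{1}{248}$ ($M = \frac{1}{-248} = - \frac{1}{248} \approx -0.0040323$)
$k M = \left(-363\right) \left(- \frac{1}{248}\right) = \frac{363}{248}$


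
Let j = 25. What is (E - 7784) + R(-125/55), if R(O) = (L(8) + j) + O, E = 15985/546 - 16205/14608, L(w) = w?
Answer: -30807597109/3987984 ≈ -7725.1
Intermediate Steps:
E = 112330475/3987984 (E = 15985*(1/546) - 16205*1/14608 = 15985/546 - 16205/14608 = 112330475/3987984 ≈ 28.167)
R(O) = 33 + O (R(O) = (8 + 25) + O = 33 + O)
(E - 7784) + R(-125/55) = (112330475/3987984 - 7784) + (33 - 125/55) = -30930136981/3987984 + (33 - 125*1/55) = -30930136981/3987984 + (33 - 25/11) = -30930136981/3987984 + 338/11 = -30807597109/3987984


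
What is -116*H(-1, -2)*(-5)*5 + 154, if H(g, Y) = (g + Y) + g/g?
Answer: -5646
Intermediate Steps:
H(g, Y) = 1 + Y + g (H(g, Y) = (Y + g) + 1 = 1 + Y + g)
-116*H(-1, -2)*(-5)*5 + 154 = -116*(1 - 2 - 1)*(-5)*5 + 154 = -116*(-2*(-5))*5 + 154 = -1160*5 + 154 = -116*50 + 154 = -5800 + 154 = -5646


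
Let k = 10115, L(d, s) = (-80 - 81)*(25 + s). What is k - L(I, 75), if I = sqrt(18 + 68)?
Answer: 26215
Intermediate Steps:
I = sqrt(86) ≈ 9.2736
L(d, s) = -4025 - 161*s (L(d, s) = -161*(25 + s) = -4025 - 161*s)
k - L(I, 75) = 10115 - (-4025 - 161*75) = 10115 - (-4025 - 12075) = 10115 - 1*(-16100) = 10115 + 16100 = 26215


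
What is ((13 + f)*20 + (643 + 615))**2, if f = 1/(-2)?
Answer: 2274064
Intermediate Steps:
f = -1/2 ≈ -0.50000
((13 + f)*20 + (643 + 615))**2 = ((13 - 1/2)*20 + (643 + 615))**2 = ((25/2)*20 + 1258)**2 = (250 + 1258)**2 = 1508**2 = 2274064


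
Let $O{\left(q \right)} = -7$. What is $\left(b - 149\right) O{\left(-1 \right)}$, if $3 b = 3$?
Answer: $1036$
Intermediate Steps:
$b = 1$ ($b = \frac{1}{3} \cdot 3 = 1$)
$\left(b - 149\right) O{\left(-1 \right)} = \left(1 - 149\right) \left(-7\right) = \left(-148\right) \left(-7\right) = 1036$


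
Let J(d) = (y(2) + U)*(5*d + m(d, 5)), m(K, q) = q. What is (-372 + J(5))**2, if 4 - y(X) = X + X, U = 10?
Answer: 5184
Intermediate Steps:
y(X) = 4 - 2*X (y(X) = 4 - (X + X) = 4 - 2*X)
J(d) = 50 + 50*d (J(d) = ((4 - 2*2) + 10)*(5*d + 5) = ((4 - 4) + 10)*(5 + 5*d) = (0 + 10)*(5 + 5*d) = 10*(5 + 5*d) = 50 + 50*d)
(-372 + J(5))**2 = (-372 + (50 + 50*5))**2 = (-372 + (50 + 250))**2 = (-372 + 300)**2 = (-72)**2 = 5184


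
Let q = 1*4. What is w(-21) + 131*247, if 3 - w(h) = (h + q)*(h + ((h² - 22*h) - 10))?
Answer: 47184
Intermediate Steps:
q = 4
w(h) = 3 - (4 + h)*(-10 + h² - 21*h) (w(h) = 3 - (h + 4)*(h + ((h² - 22*h) - 10)) = 3 - (4 + h)*(h + (-10 + h² - 22*h)) = 3 - (4 + h)*(-10 + h² - 21*h))
w(-21) + 131*247 = (43 - 1*(-21)³ + 17*(-21)² + 94*(-21)) + 131*247 = (43 - 1*(-9261) + 17*441 - 1974) + 32357 = (43 + 9261 + 7497 - 1974) + 32357 = 14827 + 32357 = 47184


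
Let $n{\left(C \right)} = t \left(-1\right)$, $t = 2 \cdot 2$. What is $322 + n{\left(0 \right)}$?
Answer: $318$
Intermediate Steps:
$t = 4$
$n{\left(C \right)} = -4$ ($n{\left(C \right)} = 4 \left(-1\right) = -4$)
$322 + n{\left(0 \right)} = 322 - 4 = 318$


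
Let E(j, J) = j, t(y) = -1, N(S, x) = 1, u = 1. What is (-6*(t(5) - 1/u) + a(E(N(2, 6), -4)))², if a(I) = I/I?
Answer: 169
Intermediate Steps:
a(I) = 1
(-6*(t(5) - 1/u) + a(E(N(2, 6), -4)))² = (-6*(-1 - 1/1) + 1)² = (-6*(-1 - 1*1) + 1)² = (-6*(-1 - 1) + 1)² = (-6*(-2) + 1)² = (12 + 1)² = 13² = 169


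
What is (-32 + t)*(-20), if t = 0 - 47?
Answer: 1580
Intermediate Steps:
t = -47
(-32 + t)*(-20) = (-32 - 47)*(-20) = -79*(-20) = 1580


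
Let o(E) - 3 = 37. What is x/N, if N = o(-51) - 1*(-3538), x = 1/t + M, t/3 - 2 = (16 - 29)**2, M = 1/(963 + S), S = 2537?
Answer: 4013/6424299000 ≈ 6.2466e-7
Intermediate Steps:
o(E) = 40 (o(E) = 3 + 37 = 40)
M = 1/3500 (M = 1/(963 + 2537) = 1/3500 ≈ 0.00028571)
t = 513 (t = 6 + 3*(16 - 29)**2 = 6 + 3*(-13)**2 = 6 + 3*169 = 6 + 507 = 513)
x = 4013/1795500 (x = 1/513 + 1/3500 = 4013/1795500 ≈ 0.0022350)
N = 3578 (N = 40 - 1*(-3538) = 40 + 3538 = 3578)
x/N = (4013/1795500)/3578 = (4013/1795500)*(1/3578) = 4013/6424299000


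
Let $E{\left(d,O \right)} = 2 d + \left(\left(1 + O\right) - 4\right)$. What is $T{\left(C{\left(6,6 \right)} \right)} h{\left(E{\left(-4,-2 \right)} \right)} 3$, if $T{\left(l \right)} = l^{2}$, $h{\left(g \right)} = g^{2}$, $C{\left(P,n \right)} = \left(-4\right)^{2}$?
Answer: $129792$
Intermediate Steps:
$E{\left(d,O \right)} = -3 + O + 2 d$ ($E{\left(d,O \right)} = 2 d + \left(-3 + O\right) = -3 + O + 2 d$)
$C{\left(P,n \right)} = 16$
$T{\left(C{\left(6,6 \right)} \right)} h{\left(E{\left(-4,-2 \right)} \right)} 3 = 16^{2} \left(-3 - 2 + 2 \left(-4\right)\right)^{2} \cdot 3 = 256 \left(-3 - 2 - 8\right)^{2} \cdot 3 = 256 \left(-13\right)^{2} \cdot 3 = 256 \cdot 169 \cdot 3 = 43264 \cdot 3 = 129792$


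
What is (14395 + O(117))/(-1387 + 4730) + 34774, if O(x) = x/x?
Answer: 116263878/3343 ≈ 34778.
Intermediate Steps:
O(x) = 1
(14395 + O(117))/(-1387 + 4730) + 34774 = (14395 + 1)/(-1387 + 4730) + 34774 = 14396/3343 + 34774 = 116263878/3343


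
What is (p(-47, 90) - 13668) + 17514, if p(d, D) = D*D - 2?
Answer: 11944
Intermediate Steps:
p(d, D) = -2 + D**2 (p(d, D) = D**2 - 2 = -2 + D**2)
(p(-47, 90) - 13668) + 17514 = ((-2 + 90**2) - 13668) + 17514 = ((-2 + 8100) - 13668) + 17514 = (8098 - 13668) + 17514 = -5570 + 17514 = 11944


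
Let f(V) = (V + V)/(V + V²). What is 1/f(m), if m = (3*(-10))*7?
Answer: -209/2 ≈ -104.50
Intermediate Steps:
m = -210 (m = -30*7 = -210)
f(V) = 2*V/(V + V²) (f(V) = (2*V)/(V + V²) = 2*V/(V + V²))
1/f(m) = 1/(2/(1 - 210)) = 1/(2/(-209)) = 1/(2*(-1/209)) = 1/(-2/209) = -209/2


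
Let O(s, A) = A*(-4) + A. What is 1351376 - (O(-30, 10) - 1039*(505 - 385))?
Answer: 1476086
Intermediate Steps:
O(s, A) = -3*A (O(s, A) = -4*A + A = -3*A)
1351376 - (O(-30, 10) - 1039*(505 - 385)) = 1351376 - (-3*10 - 1039*(505 - 385)) = 1351376 - (-30 - 1039*120) = 1351376 - (-30 - 124680) = 1351376 - 1*(-124710) = 1351376 + 124710 = 1476086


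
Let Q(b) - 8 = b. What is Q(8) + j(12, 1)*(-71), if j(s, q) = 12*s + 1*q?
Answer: -10279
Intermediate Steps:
Q(b) = 8 + b
j(s, q) = q + 12*s (j(s, q) = 12*s + q = q + 12*s)
Q(8) + j(12, 1)*(-71) = (8 + 8) + (1 + 12*12)*(-71) = 16 + (1 + 144)*(-71) = 16 + 145*(-71) = 16 - 10295 = -10279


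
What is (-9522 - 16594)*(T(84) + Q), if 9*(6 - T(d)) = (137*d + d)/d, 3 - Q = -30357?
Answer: -2377914032/3 ≈ -7.9264e+8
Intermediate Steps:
Q = 30360 (Q = 3 - 1*(-30357) = 3 + 30357 = 30360)
T(d) = -28/3 (T(d) = 6 - (137*d + d)/(9*d) = 6 - 138*d/(9*d) = 6 - 1/9*138 = 6 - 46/3 = -28/3)
(-9522 - 16594)*(T(84) + Q) = (-9522 - 16594)*(-28/3 + 30360) = -26116*91052/3 = -2377914032/3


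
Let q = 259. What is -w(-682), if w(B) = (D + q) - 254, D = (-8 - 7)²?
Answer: -230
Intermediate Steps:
D = 225 (D = (-15)² = 225)
w(B) = 230 (w(B) = (225 + 259) - 254 = 484 - 254 = 230)
-w(-682) = -1*230 = -230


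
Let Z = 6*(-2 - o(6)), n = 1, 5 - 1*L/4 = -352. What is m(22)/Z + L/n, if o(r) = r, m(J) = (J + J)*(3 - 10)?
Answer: 17213/12 ≈ 1434.4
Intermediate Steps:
m(J) = -14*J (m(J) = (2*J)*(-7) = -14*J)
L = 1428 (L = 20 - 4*(-352) = 20 + 1408 = 1428)
Z = -48 (Z = 6*(-2 - 1*6) = 6*(-2 - 6) = 6*(-8) = -48)
m(22)/Z + L/n = -14*22/(-48) + 1428/1 = -308*(-1/48) + 1428*1 = 77/12 + 1428 = 17213/12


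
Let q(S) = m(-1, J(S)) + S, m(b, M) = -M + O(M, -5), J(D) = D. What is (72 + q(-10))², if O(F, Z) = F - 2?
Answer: 3600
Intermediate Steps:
O(F, Z) = -2 + F
m(b, M) = -2 (m(b, M) = -M + (-2 + M) = -2)
q(S) = -2 + S
(72 + q(-10))² = (72 + (-2 - 10))² = (72 - 12)² = 60² = 3600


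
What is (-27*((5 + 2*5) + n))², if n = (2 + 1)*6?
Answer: 793881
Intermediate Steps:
n = 18 (n = 3*6 = 18)
(-27*((5 + 2*5) + n))² = (-27*((5 + 2*5) + 18))² = (-27*((5 + 10) + 18))² = (-27*(15 + 18))² = (-27*33)² = (-891)² = 793881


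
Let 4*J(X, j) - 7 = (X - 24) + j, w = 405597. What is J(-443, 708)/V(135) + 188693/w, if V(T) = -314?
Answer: 17051294/63678729 ≈ 0.26777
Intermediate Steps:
J(X, j) = -17/4 + X/4 + j/4 (J(X, j) = 7/4 + ((X - 24) + j)/4 = 7/4 + ((-24 + X) + j)/4 = 7/4 + (-24 + X + j)/4 = 7/4 + (-6 + X/4 + j/4) = -17/4 + X/4 + j/4)
J(-443, 708)/V(135) + 188693/w = (-17/4 + (¼)*(-443) + (¼)*708)/(-314) + 188693/405597 = (-17/4 - 443/4 + 177)*(-1/314) + 188693*(1/405597) = 62*(-1/314) + 188693/405597 = -31/157 + 188693/405597 = 17051294/63678729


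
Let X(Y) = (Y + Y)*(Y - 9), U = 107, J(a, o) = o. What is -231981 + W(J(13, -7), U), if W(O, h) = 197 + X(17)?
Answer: -231512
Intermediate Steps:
X(Y) = 2*Y*(-9 + Y) (X(Y) = (2*Y)*(-9 + Y) = 2*Y*(-9 + Y))
W(O, h) = 469 (W(O, h) = 197 + 2*17*(-9 + 17) = 197 + 2*17*8 = 197 + 272 = 469)
-231981 + W(J(13, -7), U) = -231981 + 469 = -231512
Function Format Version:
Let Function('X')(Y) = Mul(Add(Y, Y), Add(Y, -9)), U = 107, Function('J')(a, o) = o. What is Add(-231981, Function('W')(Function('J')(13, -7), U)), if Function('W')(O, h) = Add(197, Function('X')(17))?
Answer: -231512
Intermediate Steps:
Function('X')(Y) = Mul(2, Y, Add(-9, Y)) (Function('X')(Y) = Mul(Mul(2, Y), Add(-9, Y)) = Mul(2, Y, Add(-9, Y)))
Function('W')(O, h) = 469 (Function('W')(O, h) = Add(197, Mul(2, 17, Add(-9, 17))) = Add(197, Mul(2, 17, 8)) = Add(197, 272) = 469)
Add(-231981, Function('W')(Function('J')(13, -7), U)) = Add(-231981, 469) = -231512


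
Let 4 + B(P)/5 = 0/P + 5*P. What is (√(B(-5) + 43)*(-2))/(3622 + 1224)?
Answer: -I*√102/2423 ≈ -0.0041682*I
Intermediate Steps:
B(P) = -20 + 25*P (B(P) = -20 + 5*(0/P + 5*P) = -20 + 5*(0 + 5*P) = -20 + 5*(5*P) = -20 + 25*P)
(√(B(-5) + 43)*(-2))/(3622 + 1224) = (√((-20 + 25*(-5)) + 43)*(-2))/(3622 + 1224) = (√((-20 - 125) + 43)*(-2))/4846 = (√(-145 + 43)*(-2))*(1/4846) = (√(-102)*(-2))*(1/4846) = ((I*√102)*(-2))*(1/4846) = -2*I*√102*(1/4846) = -I*√102/2423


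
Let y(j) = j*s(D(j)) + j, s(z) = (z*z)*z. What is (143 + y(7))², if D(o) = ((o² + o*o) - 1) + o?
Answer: 62002994143204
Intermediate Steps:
D(o) = -1 + o + 2*o² (D(o) = ((o² + o²) - 1) + o = (2*o² - 1) + o = (-1 + 2*o²) + o = -1 + o + 2*o²)
s(z) = z³ (s(z) = z²*z = z³)
y(j) = j + j*(-1 + j + 2*j²)³ (y(j) = j*(-1 + j + 2*j²)³ + j = j + j*(-1 + j + 2*j²)³)
(143 + y(7))² = (143 + 7*(1 + (-1 + 7 + 2*7²)³))² = (143 + 7*(1 + (-1 + 7 + 2*49)³))² = (143 + 7*(1 + (-1 + 7 + 98)³))² = (143 + 7*(1 + 104³))² = (143 + 7*(1 + 1124864))² = (143 + 7*1124865)² = (143 + 7874055)² = 7874198² = 62002994143204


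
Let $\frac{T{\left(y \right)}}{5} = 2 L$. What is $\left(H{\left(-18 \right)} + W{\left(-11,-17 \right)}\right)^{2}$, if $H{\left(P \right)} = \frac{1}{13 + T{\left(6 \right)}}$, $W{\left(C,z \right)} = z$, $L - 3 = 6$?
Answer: $\frac{3062500}{10609} \approx 288.67$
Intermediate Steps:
$L = 9$ ($L = 3 + 6 = 9$)
$T{\left(y \right)} = 90$ ($T{\left(y \right)} = 5 \cdot 2 \cdot 9 = 5 \cdot 18 = 90$)
$H{\left(P \right)} = \frac{1}{103}$ ($H{\left(P \right)} = \frac{1}{13 + 90} = \frac{1}{103}$)
$\left(H{\left(-18 \right)} + W{\left(-11,-17 \right)}\right)^{2} = \left(\frac{1}{103} - 17\right)^{2} = \left(- \frac{1750}{103}\right)^{2} = \frac{3062500}{10609}$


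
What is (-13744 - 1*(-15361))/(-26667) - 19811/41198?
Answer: -198305701/366209022 ≈ -0.54151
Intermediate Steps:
(-13744 - 1*(-15361))/(-26667) - 19811/41198 = (-13744 + 15361)*(-1/26667) - 19811*1/41198 = 1617*(-1/26667) - 19811/41198 = -539/8889 - 19811/41198 = -198305701/366209022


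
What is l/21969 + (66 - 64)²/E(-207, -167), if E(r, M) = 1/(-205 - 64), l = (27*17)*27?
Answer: -2625139/2441 ≈ -1075.4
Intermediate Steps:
l = 12393 (l = 459*27 = 12393)
E(r, M) = -1/269 (E(r, M) = 1/(-269) = -1/269)
l/21969 + (66 - 64)²/E(-207, -167) = 12393/21969 + (66 - 64)²/(-1/269) = 12393*(1/21969) + 2²*(-269) = 1377/2441 + 4*(-269) = 1377/2441 - 1076 = -2625139/2441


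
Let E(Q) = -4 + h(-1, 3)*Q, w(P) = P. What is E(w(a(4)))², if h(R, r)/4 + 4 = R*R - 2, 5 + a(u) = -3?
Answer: 24336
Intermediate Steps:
a(u) = -8 (a(u) = -5 - 3 = -8)
h(R, r) = -24 + 4*R² (h(R, r) = -16 + 4*(R*R - 2) = -16 + 4*(R² - 2) = -16 + 4*(-2 + R²) = -16 + (-8 + 4*R²) = -24 + 4*R²)
E(Q) = -4 - 20*Q (E(Q) = -4 + (-24 + 4*(-1)²)*Q = -4 + (-24 + 4*1)*Q = -4 + (-24 + 4)*Q = -4 - 20*Q)
E(w(a(4)))² = (-4 - 20*(-8))² = (-4 + 160)² = 156² = 24336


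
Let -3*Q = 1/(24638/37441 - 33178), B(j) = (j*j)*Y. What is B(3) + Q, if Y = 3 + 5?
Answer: 268313695201/3726578580 ≈ 72.000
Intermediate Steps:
Y = 8
B(j) = 8*j² (B(j) = (j*j)*8 = j²*8 = 8*j²)
Q = 37441/3726578580 (Q = -1/(3*(24638/37441 - 33178)) = -1/(3*(-1242192860/37441)) = -⅓*(-37441/1242192860) = 37441/3726578580 ≈ 1.0047e-5)
B(3) + Q = 8*3² + 37441/3726578580 = 8*9 + 37441/3726578580 = 72 + 37441/3726578580 = 268313695201/3726578580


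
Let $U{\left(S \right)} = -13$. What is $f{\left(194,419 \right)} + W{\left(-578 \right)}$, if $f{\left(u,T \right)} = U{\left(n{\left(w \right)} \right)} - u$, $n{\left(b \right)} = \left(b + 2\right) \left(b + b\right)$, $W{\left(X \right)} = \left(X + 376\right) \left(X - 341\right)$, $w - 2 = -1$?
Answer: $185431$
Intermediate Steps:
$w = 1$ ($w = 2 - 1 = 1$)
$W{\left(X \right)} = \left(-341 + X\right) \left(376 + X\right)$ ($W{\left(X \right)} = \left(376 + X\right) \left(-341 + X\right) = \left(-341 + X\right) \left(376 + X\right)$)
$n{\left(b \right)} = 2 b \left(2 + b\right)$ ($n{\left(b \right)} = \left(2 + b\right) 2 b = 2 b \left(2 + b\right)$)
$f{\left(u,T \right)} = -13 - u$
$f{\left(194,419 \right)} + W{\left(-578 \right)} = \left(-13 - 194\right) + \left(-128216 + \left(-578\right)^{2} + 35 \left(-578\right)\right) = \left(-13 - 194\right) - -185638 = -207 + 185638 = 185431$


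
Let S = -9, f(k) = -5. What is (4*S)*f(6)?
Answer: 180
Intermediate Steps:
(4*S)*f(6) = (4*(-9))*(-5) = -36*(-5) = 180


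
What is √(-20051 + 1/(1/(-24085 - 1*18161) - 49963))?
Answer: I*√89331420948269722001405/2110736899 ≈ 141.6*I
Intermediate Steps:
√(-20051 + 1/(1/(-24085 - 1*18161) - 49963)) = √(-20051 + 1/(1/(-24085 - 18161) - 49963)) = √(-20051 + 1/(1/(-42246) - 49963)) = √(-20051 + 1/(-1/42246 - 49963)) = √(-20051 + 1/(-2110736899/42246)) = √(-20051 - 42246/2110736899) = √(-42322385604095/2110736899) = I*√89331420948269722001405/2110736899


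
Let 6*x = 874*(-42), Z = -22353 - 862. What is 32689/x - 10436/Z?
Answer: -695027687/142029370 ≈ -4.8935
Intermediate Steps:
Z = -23215
x = -6118 (x = (874*(-42))/6 = (1/6)*(-36708) = -6118)
32689/x - 10436/Z = 32689/(-6118) - 10436/(-23215) = 32689*(-1/6118) - 10436*(-1/23215) = -32689/6118 + 10436/23215 = -695027687/142029370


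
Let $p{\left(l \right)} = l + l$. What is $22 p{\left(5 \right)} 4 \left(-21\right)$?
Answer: $-18480$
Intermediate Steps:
$p{\left(l \right)} = 2 l$
$22 p{\left(5 \right)} 4 \left(-21\right) = 22 \cdot 2 \cdot 5 \cdot 4 \left(-21\right) = 22 \cdot 10 \cdot 4 \left(-21\right) = 22 \cdot 40 \left(-21\right) = 880 \left(-21\right) = -18480$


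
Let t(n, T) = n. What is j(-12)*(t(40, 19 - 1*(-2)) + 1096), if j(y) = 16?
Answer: 18176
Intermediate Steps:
j(-12)*(t(40, 19 - 1*(-2)) + 1096) = 16*(40 + 1096) = 16*1136 = 18176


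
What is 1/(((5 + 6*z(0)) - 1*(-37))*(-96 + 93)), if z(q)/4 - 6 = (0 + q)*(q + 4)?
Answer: -1/558 ≈ -0.0017921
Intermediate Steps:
z(q) = 24 + 4*q*(4 + q) (z(q) = 24 + 4*((0 + q)*(q + 4)) = 24 + 4*(q*(4 + q)) = 24 + 4*q*(4 + q))
1/(((5 + 6*z(0)) - 1*(-37))*(-96 + 93)) = 1/(((5 + 6*(24 + 4*0**2 + 16*0)) - 1*(-37))*(-96 + 93)) = 1/(((5 + 6*(24 + 4*0 + 0)) + 37)*(-3)) = 1/(((5 + 6*(24 + 0 + 0)) + 37)*(-3)) = 1/(((5 + 6*24) + 37)*(-3)) = 1/(((5 + 144) + 37)*(-3)) = 1/((149 + 37)*(-3)) = 1/(186*(-3)) = 1/(-558) = -1/558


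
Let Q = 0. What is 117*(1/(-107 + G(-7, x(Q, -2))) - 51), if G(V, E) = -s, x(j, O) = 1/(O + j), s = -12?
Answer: -566982/95 ≈ -5968.2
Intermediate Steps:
G(V, E) = 12 (G(V, E) = -1*(-12) = 12)
117*(1/(-107 + G(-7, x(Q, -2))) - 51) = 117*(1/(-107 + 12) - 51) = 117*(1/(-95) - 51) = 117*(-1/95 - 51) = 117*(-4846/95) = -566982/95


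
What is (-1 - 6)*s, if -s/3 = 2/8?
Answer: 21/4 ≈ 5.2500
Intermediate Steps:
s = -¾ (s = -6/8 = -3*¼ = -¾ ≈ -0.75000)
(-1 - 6)*s = (-1 - 6)*(-¾) = -7*(-¾) = 21/4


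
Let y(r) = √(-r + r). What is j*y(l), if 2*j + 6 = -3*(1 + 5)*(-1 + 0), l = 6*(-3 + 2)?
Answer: 0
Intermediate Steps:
l = -6 (l = 6*(-1) = -6)
y(r) = 0 (y(r) = √0 = 0)
j = 6 (j = -3 + (-3*(1 + 5)*(-1 + 0))/2 = -3 + (-18*(-1))/2 = -3 + (-3*(-6))/2 = -3 + (½)*18 = -3 + 9 = 6)
j*y(l) = 6*0 = 0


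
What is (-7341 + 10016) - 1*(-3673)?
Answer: 6348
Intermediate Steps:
(-7341 + 10016) - 1*(-3673) = 2675 + 3673 = 6348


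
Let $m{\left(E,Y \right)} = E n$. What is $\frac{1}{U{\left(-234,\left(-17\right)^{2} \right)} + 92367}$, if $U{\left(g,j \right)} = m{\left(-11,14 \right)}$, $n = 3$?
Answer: $\frac{1}{92334} \approx 1.083 \cdot 10^{-5}$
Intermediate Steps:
$m{\left(E,Y \right)} = 3 E$ ($m{\left(E,Y \right)} = E 3 = 3 E$)
$U{\left(g,j \right)} = -33$ ($U{\left(g,j \right)} = 3 \left(-11\right) = -33$)
$\frac{1}{U{\left(-234,\left(-17\right)^{2} \right)} + 92367} = \frac{1}{-33 + 92367} = \frac{1}{92334}$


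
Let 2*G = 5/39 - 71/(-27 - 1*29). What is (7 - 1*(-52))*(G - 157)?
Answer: -40280893/4368 ≈ -9221.8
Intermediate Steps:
G = 3049/4368 (G = (5/39 - 71/(-27 - 1*29))/2 = (5*(1/39) - 71/(-27 - 29))/2 = (5/39 - 71/(-56))/2 = (5/39 - 71*(-1/56))/2 = (5/39 + 71/56)/2 = (1/2)*(3049/2184) = 3049/4368 ≈ 0.69803)
(7 - 1*(-52))*(G - 157) = (7 - 1*(-52))*(3049/4368 - 157) = (7 + 52)*(-682727/4368) = 59*(-682727/4368) = -40280893/4368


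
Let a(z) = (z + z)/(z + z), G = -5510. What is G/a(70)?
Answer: -5510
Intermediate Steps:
a(z) = 1 (a(z) = (2*z)/((2*z)) = (2*z)*(1/(2*z)) = 1)
G/a(70) = -5510/1 = -5510*1 = -5510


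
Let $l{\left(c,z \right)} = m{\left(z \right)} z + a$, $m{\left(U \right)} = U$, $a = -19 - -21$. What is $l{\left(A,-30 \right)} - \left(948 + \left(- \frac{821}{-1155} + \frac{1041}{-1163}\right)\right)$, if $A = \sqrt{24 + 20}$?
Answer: $- \frac{61542658}{1343265} \approx -45.816$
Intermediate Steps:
$a = 2$ ($a = -19 + 21 = 2$)
$A = 2 \sqrt{11}$ ($A = \sqrt{44} = 2 \sqrt{11} \approx 6.6332$)
$l{\left(c,z \right)} = 2 + z^{2}$ ($l{\left(c,z \right)} = z z + 2 = z^{2} + 2 = 2 + z^{2}$)
$l{\left(A,-30 \right)} - \left(948 + \left(- \frac{821}{-1155} + \frac{1041}{-1163}\right)\right) = \left(2 + \left(-30\right)^{2}\right) - \left(948 + \left(- \frac{821}{-1155} + \frac{1041}{-1163}\right)\right) = \left(2 + 900\right) - \left(948 + \left(\left(-821\right) \left(- \frac{1}{1155}\right) + 1041 \left(- \frac{1}{1163}\right)\right)\right) = 902 - \left(948 + \left(\frac{821}{1155} - \frac{1041}{1163}\right)\right) = 902 - \left(948 - \frac{247532}{1343265}\right) = 902 - \frac{1273167688}{1343265} = - \frac{61542658}{1343265}$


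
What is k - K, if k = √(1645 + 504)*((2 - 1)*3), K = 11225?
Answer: -11225 + 3*√2149 ≈ -11086.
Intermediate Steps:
k = 3*√2149 (k = √2149*(1*3) = √2149*3 = 3*√2149 ≈ 139.07)
k - K = 3*√2149 - 1*11225 = 3*√2149 - 11225 = -11225 + 3*√2149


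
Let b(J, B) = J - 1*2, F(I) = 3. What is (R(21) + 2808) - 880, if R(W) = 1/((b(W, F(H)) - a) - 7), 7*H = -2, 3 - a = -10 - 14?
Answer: 28919/15 ≈ 1927.9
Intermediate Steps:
a = 27 (a = 3 - (-10 - 14) = 3 - 1*(-24) = 3 + 24 = 27)
H = -2/7 (H = (⅐)*(-2) = -2/7 ≈ -0.28571)
b(J, B) = -2 + J (b(J, B) = J - 2 = -2 + J)
R(W) = 1/(-36 + W) (R(W) = 1/(((-2 + W) - 1*27) - 7) = 1/(((-2 + W) - 27) - 7) = 1/((-29 + W) - 7) = 1/(-36 + W))
(R(21) + 2808) - 880 = (1/(-36 + 21) + 2808) - 880 = (1/(-15) + 2808) - 880 = (-1/15 + 2808) - 880 = 42119/15 - 880 = 28919/15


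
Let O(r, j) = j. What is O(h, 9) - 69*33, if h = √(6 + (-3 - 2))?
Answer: -2268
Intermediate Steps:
h = 1 (h = √(6 - 5) = √1 = 1)
O(h, 9) - 69*33 = 9 - 69*33 = 9 - 2277 = -2268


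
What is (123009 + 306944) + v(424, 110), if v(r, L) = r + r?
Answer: 430801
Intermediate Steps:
v(r, L) = 2*r
(123009 + 306944) + v(424, 110) = (123009 + 306944) + 2*424 = 429953 + 848 = 430801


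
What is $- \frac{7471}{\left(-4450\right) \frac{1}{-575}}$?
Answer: $- \frac{171833}{178} \approx -965.35$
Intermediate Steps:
$- \frac{7471}{\left(-4450\right) \frac{1}{-575}} = - \frac{7471}{\left(-4450\right) \left(- \frac{1}{575}\right)} = - \frac{7471}{\frac{178}{23}} = \left(-7471\right) \frac{23}{178} = - \frac{171833}{178}$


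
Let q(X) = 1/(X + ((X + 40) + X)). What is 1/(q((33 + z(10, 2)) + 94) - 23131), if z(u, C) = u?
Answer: -451/10432080 ≈ -4.3232e-5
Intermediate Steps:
q(X) = 1/(40 + 3*X) (q(X) = 1/(X + ((40 + X) + X)) = 1/(X + (40 + 2*X)) = 1/(40 + 3*X))
1/(q((33 + z(10, 2)) + 94) - 23131) = 1/(1/(40 + 3*((33 + 10) + 94)) - 23131) = 1/(1/(40 + 3*(43 + 94)) - 23131) = 1/(1/(40 + 3*137) - 23131) = 1/(1/(40 + 411) - 23131) = 1/(1/451 - 23131) = 1/(-10432080/451) = -451/10432080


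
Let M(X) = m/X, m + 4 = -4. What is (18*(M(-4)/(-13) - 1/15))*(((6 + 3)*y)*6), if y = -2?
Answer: 27864/65 ≈ 428.68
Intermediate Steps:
m = -8 (m = -4 - 4 = -8)
M(X) = -8/X
(18*(M(-4)/(-13) - 1/15))*(((6 + 3)*y)*6) = (18*(-8/(-4)/(-13) - 1/15))*(((6 + 3)*(-2))*6) = (18*(-8*(-1/4)*(-1/13) - 1*1/15))*((9*(-2))*6) = (18*(2*(-1/13) - 1/15))*(-18*6) = (18*(-2/13 - 1/15))*(-108) = (18*(-43/195))*(-108) = -258/65*(-108) = 27864/65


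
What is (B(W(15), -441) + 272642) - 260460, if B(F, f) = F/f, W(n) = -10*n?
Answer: 1790804/147 ≈ 12182.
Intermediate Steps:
(B(W(15), -441) + 272642) - 260460 = (-10*15/(-441) + 272642) - 260460 = (-150*(-1/441) + 272642) - 260460 = (50/147 + 272642) - 260460 = 40078424/147 - 260460 = 1790804/147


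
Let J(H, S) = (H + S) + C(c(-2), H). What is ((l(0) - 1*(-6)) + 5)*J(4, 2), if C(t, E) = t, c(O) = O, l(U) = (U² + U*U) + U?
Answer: 44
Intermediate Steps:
l(U) = U + 2*U² (l(U) = (U² + U²) + U = 2*U² + U = U + 2*U²)
J(H, S) = -2 + H + S (J(H, S) = (H + S) - 2 = -2 + H + S)
((l(0) - 1*(-6)) + 5)*J(4, 2) = ((0*(1 + 2*0) - 1*(-6)) + 5)*(-2 + 4 + 2) = ((0*(1 + 0) + 6) + 5)*4 = ((0*1 + 6) + 5)*4 = ((0 + 6) + 5)*4 = (6 + 5)*4 = 11*4 = 44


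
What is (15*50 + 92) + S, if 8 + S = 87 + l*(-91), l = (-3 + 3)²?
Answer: 921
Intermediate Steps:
l = 0 (l = 0² = 0)
S = 79 (S = -8 + (87 + 0*(-91)) = -8 + (87 + 0) = -8 + 87 = 79)
(15*50 + 92) + S = (15*50 + 92) + 79 = (750 + 92) + 79 = 842 + 79 = 921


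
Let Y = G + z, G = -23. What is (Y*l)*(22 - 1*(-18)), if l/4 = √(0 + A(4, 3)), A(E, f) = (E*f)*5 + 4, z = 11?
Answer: -15360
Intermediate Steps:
A(E, f) = 4 + 5*E*f (A(E, f) = 5*E*f + 4 = 4 + 5*E*f)
l = 32 (l = 4*√(0 + (4 + 5*4*3)) = 4*√(0 + (4 + 60)) = 4*√(0 + 64) = 4*√64 = 4*8 = 32)
Y = -12 (Y = -23 + 11 = -12)
(Y*l)*(22 - 1*(-18)) = (-12*32)*(22 - 1*(-18)) = -384*(22 + 18) = -384*40 = -15360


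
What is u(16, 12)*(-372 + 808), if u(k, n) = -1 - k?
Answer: -7412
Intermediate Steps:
u(16, 12)*(-372 + 808) = (-1 - 1*16)*(-372 + 808) = (-1 - 16)*436 = -17*436 = -7412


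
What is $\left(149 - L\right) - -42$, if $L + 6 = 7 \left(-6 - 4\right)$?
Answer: $267$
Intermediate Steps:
$L = -76$ ($L = -6 + 7 \left(-6 - 4\right) = -6 + 7 \left(-10\right) = -6 - 70 = -76$)
$\left(149 - L\right) - -42 = \left(149 - -76\right) - -42 = \left(149 + 76\right) + 42 = 225 + 42 = 267$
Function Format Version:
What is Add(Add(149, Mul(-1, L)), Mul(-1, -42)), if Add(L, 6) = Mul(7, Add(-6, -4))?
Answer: 267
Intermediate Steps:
L = -76 (L = Add(-6, Mul(7, Add(-6, -4))) = Add(-6, Mul(7, -10)) = Add(-6, -70) = -76)
Add(Add(149, Mul(-1, L)), Mul(-1, -42)) = Add(Add(149, Mul(-1, -76)), Mul(-1, -42)) = Add(Add(149, 76), 42) = Add(225, 42) = 267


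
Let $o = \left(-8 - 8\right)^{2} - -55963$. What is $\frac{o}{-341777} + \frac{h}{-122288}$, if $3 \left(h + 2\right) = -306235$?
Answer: $\frac{84041403041}{125385677328} \approx 0.67026$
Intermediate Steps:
$h = - \frac{306241}{3}$ ($h = -2 + \frac{1}{3} \left(-306235\right) = -2 - \frac{306235}{3} = - \frac{306241}{3} \approx -1.0208 \cdot 10^{5}$)
$o = 56219$ ($o = \left(-16\right)^{2} + 55963 = 256 + 55963 = 56219$)
$\frac{o}{-341777} + \frac{h}{-122288} = \frac{56219}{-341777} - \frac{306241}{3 \left(-122288\right)} = 56219 \left(- \frac{1}{341777}\right) - - \frac{306241}{366864} = - \frac{56219}{341777} + \frac{306241}{366864} = \frac{84041403041}{125385677328}$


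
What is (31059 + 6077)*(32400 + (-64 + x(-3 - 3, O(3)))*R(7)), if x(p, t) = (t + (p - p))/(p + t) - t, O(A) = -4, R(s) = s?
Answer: 5938566304/5 ≈ 1.1877e+9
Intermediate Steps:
x(p, t) = -t + t/(p + t) (x(p, t) = (t + 0)/(p + t) - t = t/(p + t) - t = -t + t/(p + t))
(31059 + 6077)*(32400 + (-64 + x(-3 - 3, O(3)))*R(7)) = (31059 + 6077)*(32400 + (-64 - 4*(1 - (-3 - 3) - 1*(-4))/((-3 - 3) - 4))*7) = 37136*(32400 + (-64 - 4*(1 - 1*(-6) + 4)/(-6 - 4))*7) = 37136*(32400 + (-64 - 4*(1 + 6 + 4)/(-10))*7) = 37136*(32400 + (-64 - 4*(-1/10)*11)*7) = 37136*(32400 + (-64 + 22/5)*7) = 37136*(32400 - 298/5*7) = 37136*(32400 - 2086/5) = 37136*(159914/5) = 5938566304/5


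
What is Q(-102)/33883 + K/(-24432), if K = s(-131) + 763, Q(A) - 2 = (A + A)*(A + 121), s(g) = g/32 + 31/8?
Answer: -3855836323/26490542592 ≈ -0.14556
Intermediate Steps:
s(g) = 31/8 + g/32 (s(g) = g*(1/32) + 31*(⅛) = g/32 + 31/8 = 31/8 + g/32)
Q(A) = 2 + 2*A*(121 + A) (Q(A) = 2 + (A + A)*(A + 121) = 2 + (2*A)*(121 + A) = 2 + 2*A*(121 + A))
K = 24409/32 (K = (31/8 + (1/32)*(-131)) + 763 = (31/8 - 131/32) + 763 = -7/32 + 763 = 24409/32 ≈ 762.78)
Q(-102)/33883 + K/(-24432) = (2 + 2*(-102)² + 242*(-102))/33883 + (24409/32)/(-24432) = (2 + 2*10404 - 24684)*(1/33883) + (24409/32)*(-1/24432) = (2 + 20808 - 24684)*(1/33883) - 24409/781824 = -3874*1/33883 - 24409/781824 = -3874/33883 - 24409/781824 = -3855836323/26490542592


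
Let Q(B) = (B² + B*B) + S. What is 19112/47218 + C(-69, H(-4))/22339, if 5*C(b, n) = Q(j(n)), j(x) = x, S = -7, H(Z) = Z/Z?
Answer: 213447875/527401451 ≈ 0.40472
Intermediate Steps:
H(Z) = 1
Q(B) = -7 + 2*B² (Q(B) = (B² + B*B) - 7 = (B² + B²) - 7 = 2*B² - 7 = -7 + 2*B²)
C(b, n) = -7/5 + 2*n²/5 (C(b, n) = (-7 + 2*n²)/5 = -7/5 + 2*n²/5)
19112/47218 + C(-69, H(-4))/22339 = 19112/47218 + (-7/5 + (⅖)*1²)/22339 = 19112*(1/47218) + (-7/5 + (⅖)*1)*(1/22339) = 9556/23609 + (-7/5 + ⅖)*(1/22339) = 9556/23609 - 1*1/22339 = 9556/23609 - 1/22339 = 213447875/527401451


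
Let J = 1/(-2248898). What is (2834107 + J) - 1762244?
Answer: 2410510556973/2248898 ≈ 1.0719e+6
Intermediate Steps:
J = -1/2248898 ≈ -4.4466e-7
(2834107 + J) - 1762244 = (2834107 - 1/2248898) - 1762244 = 6373617564085/2248898 - 1762244 = 2410510556973/2248898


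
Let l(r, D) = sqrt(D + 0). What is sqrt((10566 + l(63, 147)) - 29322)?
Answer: sqrt(-18756 + 7*sqrt(3)) ≈ 136.91*I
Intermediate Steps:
l(r, D) = sqrt(D)
sqrt((10566 + l(63, 147)) - 29322) = sqrt((10566 + sqrt(147)) - 29322) = sqrt((10566 + 7*sqrt(3)) - 29322) = sqrt(-18756 + 7*sqrt(3))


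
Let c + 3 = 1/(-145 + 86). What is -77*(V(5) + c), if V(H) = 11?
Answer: -36267/59 ≈ -614.70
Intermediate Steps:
c = -178/59 (c = -3 + 1/(-145 + 86) = -3 + 1/(-59) = -3 - 1/59 = -178/59 ≈ -3.0169)
-77*(V(5) + c) = -77*(11 - 178/59) = -77*471/59 = -36267/59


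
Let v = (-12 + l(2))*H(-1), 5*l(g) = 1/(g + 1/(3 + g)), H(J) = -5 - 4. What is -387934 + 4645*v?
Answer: 1209181/11 ≈ 1.0993e+5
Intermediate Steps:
H(J) = -9
l(g) = 1/(5*(g + 1/(3 + g)))
v = 1179/11 (v = (-12 + (3 + 2)/(5*(1 + 2² + 3*2)))*(-9) = (-12 + (⅕)*5/(1 + 4 + 6))*(-9) = (-12 + (⅕)*5/11)*(-9) = (-12 + (⅕)*(1/11)*5)*(-9) = (-12 + 1/11)*(-9) = -131/11*(-9) = 1179/11 ≈ 107.18)
-387934 + 4645*v = -387934 + 4645*(1179/11) = -387934 + 5476455/11 = 1209181/11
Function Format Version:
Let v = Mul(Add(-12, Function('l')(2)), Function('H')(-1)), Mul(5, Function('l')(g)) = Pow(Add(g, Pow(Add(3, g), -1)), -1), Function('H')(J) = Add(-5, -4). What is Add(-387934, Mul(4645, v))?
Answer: Rational(1209181, 11) ≈ 1.0993e+5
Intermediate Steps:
Function('H')(J) = -9
Function('l')(g) = Mul(Rational(1, 5), Pow(Add(g, Pow(Add(3, g), -1)), -1))
v = Rational(1179, 11) (v = Mul(Add(-12, Mul(Rational(1, 5), Pow(Add(1, Pow(2, 2), Mul(3, 2)), -1), Add(3, 2))), -9) = Mul(Add(-12, Mul(Rational(1, 5), Pow(Add(1, 4, 6), -1), 5)), -9) = Mul(Add(-12, Mul(Rational(1, 5), Pow(11, -1), 5)), -9) = Mul(Add(-12, Mul(Rational(1, 5), Rational(1, 11), 5)), -9) = Mul(Add(-12, Rational(1, 11)), -9) = Mul(Rational(-131, 11), -9) = Rational(1179, 11) ≈ 107.18)
Add(-387934, Mul(4645, v)) = Add(-387934, Mul(4645, Rational(1179, 11))) = Add(-387934, Rational(5476455, 11)) = Rational(1209181, 11)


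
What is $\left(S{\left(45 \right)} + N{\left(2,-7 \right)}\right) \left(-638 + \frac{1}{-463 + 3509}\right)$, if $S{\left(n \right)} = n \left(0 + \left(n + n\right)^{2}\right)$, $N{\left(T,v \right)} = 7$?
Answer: $- \frac{708363584929}{3046} \approx -2.3256 \cdot 10^{8}$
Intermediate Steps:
$S{\left(n \right)} = 4 n^{3}$ ($S{\left(n \right)} = n \left(0 + \left(2 n\right)^{2}\right) = n \left(0 + 4 n^{2}\right) = n 4 n^{2} = 4 n^{3}$)
$\left(S{\left(45 \right)} + N{\left(2,-7 \right)}\right) \left(-638 + \frac{1}{-463 + 3509}\right) = \left(4 \cdot 45^{3} + 7\right) \left(-638 + \frac{1}{-463 + 3509}\right) = \left(4 \cdot 91125 + 7\right) \left(-638 + \frac{1}{3046}\right) = \left(364500 + 7\right) \left(-638 + \frac{1}{3046}\right) = 364507 \left(- \frac{1943347}{3046}\right) = - \frac{708363584929}{3046}$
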